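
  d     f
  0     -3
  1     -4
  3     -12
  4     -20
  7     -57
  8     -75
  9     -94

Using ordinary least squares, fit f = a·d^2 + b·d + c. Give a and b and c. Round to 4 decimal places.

Setting ∂/∂a … = 0 gives: 13396·a + 1676·b + 220·c = -15639;  1676·a + 220·b + 32·c = -1965;  220·a + 32·b + 7·c = -265.
Inverting the 3×3 Gram matrix, [a, b, c]ᵀ = [-9851/8316, 2281/4158, -6518/2079]ᵀ.

a = -1.1846, b = 0.5486, c = -3.1352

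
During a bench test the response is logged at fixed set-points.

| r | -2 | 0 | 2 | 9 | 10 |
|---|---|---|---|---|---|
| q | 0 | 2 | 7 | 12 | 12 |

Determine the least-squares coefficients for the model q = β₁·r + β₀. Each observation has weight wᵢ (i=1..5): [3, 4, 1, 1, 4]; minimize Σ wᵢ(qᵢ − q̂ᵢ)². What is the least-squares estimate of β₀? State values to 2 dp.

Forming MᵀWM = [[497, 45]; [45, 13]] and MᵀWq = [602, 75]ᵀ gives MᵀWM·[β₁, β₀]ᵀ = MᵀWq.
Δ = 497·13 − 45² = 4436.
β₁ = (602·13 − 45·75)/4436 = 4451/4436; β₀ = (497·75 − 45·602)/4436 = 10185/4436.

β₀ = 2.30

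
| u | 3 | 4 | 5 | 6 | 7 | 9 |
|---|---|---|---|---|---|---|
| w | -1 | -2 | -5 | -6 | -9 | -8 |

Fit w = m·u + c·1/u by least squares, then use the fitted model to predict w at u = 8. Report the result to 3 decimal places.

Setting ∂/∂m … = 0 gives: 216·m + 6·c = -207;  6·m + (435229/1587600)·c = -631/126.
(Σu·u = 216, Σu·1/u = 6, Σ1/u·1/u = 435229/1587600, Σu·w = -207, Σ1/u·w = -631/126.)
det = 216·(435229/1587600) − 6² = 170629/7350.
m = ((-207)·(435229/1587600) − 6·(-631/126))/(170629/7350) = -277051/240888; c = (216·(-631/126) − 6·(-207))/(170629/7350) = 69300/10037.
At u = 8: ŵ = (-277051/240888)·(8) + (69300/10037)·(1/8) = -502127/60222.

ŵ = -8.338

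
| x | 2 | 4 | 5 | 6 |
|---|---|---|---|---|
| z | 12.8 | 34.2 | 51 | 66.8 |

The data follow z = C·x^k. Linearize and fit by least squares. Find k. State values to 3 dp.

With ln zᵢ as the transformed response and ln xᵢ as the regressor:
AᵀA = [[8.2030, 5.4806]; [5.4806, 4]], rhs = [20.5203, 14.2152]ᵀ  (here Σln x = 5.4806, Σ(ln x)² = 8.2030, Σln z = 14.2152, Σln x·ln z = 20.5203).
Slope k = (n·Σln x·ln z − Σln x·Σln z)/(n·Σ(ln x)² − (Σln x)²) = (4·20.5203 − 5.4806·14.2152)/2.7744 = 1.50405; ln C = (Σln z − k·Σln x)/n = 1.49301.

k = 1.504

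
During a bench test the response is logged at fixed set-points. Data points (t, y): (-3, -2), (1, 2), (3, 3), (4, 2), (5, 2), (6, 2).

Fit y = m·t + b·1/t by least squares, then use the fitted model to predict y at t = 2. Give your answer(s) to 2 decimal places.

Compute the Gram sums: Σt·t = 96, Σt·1/t = 6, Σ1/t·1/t = 541/400.
Right-hand side: Σt·y = 47, Σ1/t·y = 49/10.
Normal equations: [[96, 6]; [6, 541/400]]·[m, b]ᵀ = [47, 49/10]ᵀ.
det = 96·(541/400) − 6² = 2346/25.
m = (47·(541/400) − 6·(49/10))/(2346/25) = 13667/37536; b = (96·(49/10) − 6·47)/(2346/25) = 785/391.
At t = 2: ŷ = (13667/37536)·(2) + (785/391)·(1/2) = 32507/18768.

ŷ = 1.73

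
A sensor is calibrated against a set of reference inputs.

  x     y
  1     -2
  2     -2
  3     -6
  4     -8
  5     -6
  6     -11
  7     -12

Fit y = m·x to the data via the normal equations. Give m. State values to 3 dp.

m = -1.686

Compute the Gram sums: Σx·x = 140.
Right-hand side: Σx·y = -236.
m = (-236)/140 = -1.68571.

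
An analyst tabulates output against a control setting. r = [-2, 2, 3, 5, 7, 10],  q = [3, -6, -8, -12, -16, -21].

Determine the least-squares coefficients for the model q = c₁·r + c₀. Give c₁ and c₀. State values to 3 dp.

c₁ = -2.004, c₀ = -1.651

From the data, Σr·r = 191, Σr = 25, Σ1 = 6.
Right-hand side: Σr·q = -424, Σq = -60.
So AᵀA·[c₁, c₀]ᵀ = Aᵀq: [[191, 25]; [25, 6]]·[c₁, c₀]ᵀ = [-424, -60]ᵀ.
Eliminating c₀: 6·(row 1) − 25·(row 2) gives 521·c₁ = 6·(-424) − 25·(-60) = -1044, so c₁ = -1044/521.
Then c₀ = ((-60) − 25·(-1044/521))/6 = -860/521.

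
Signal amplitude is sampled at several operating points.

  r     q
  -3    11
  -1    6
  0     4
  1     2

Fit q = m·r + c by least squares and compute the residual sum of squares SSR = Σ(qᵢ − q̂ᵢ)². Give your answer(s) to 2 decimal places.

SSR = 0.17

Forming XᵀX = [[11, -3]; [-3, 4]] and Xᵀq = [-37, 23]ᵀ gives XᵀX·[m, c]ᵀ = Xᵀq.
Eliminating c: 4·(row 1) − (-3)·(row 2) gives 35·m = 4·(-37) − (-3)·23 = -79, so m = -79/35.
Then c = (23 − (-3)·(-79/35))/4 = 142/35.
Residuals: 6/35, -11/35, -2/35, 1/5; SSR = 6/35.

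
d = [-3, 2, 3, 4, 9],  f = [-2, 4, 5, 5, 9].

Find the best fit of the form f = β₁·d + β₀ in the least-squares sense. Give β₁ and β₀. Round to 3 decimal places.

Compute the Gram sums: Σd·d = 119, Σd = 15, Σ1 = 5.
And Σd·f = 130, Σf = 21.
Normal equations: [[119, 15]; [15, 5]]·[β₁, β₀]ᵀ = [130, 21]ᵀ.
det = 119·5 − 15² = 370.
β₁ = (130·5 − 15·21)/370 = 67/74; β₀ = (119·21 − 15·130)/370 = 549/370.

β₁ = 0.905, β₀ = 1.484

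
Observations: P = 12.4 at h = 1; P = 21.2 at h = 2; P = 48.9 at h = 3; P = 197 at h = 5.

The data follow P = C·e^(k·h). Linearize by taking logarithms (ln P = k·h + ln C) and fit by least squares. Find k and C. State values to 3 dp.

k = 0.704, C = 5.750

Linearized form: ln P = k·h + ln C. From the 4 transformed points,
AᵀA = [[39.0000, 11.0000]; [11.0000, 4]], rhs = [46.7110, 14.7447]ᵀ  (here Σh = 11.0000, Σ(h)² = 39.0000, Σln P = 14.7447, Σh·ln P = 46.7110).
Slope k = (n·Σh·ln P − Σh·Σln P)/(n·Σ(h)² − (Σh)²) = (4·46.7110 − 11.0000·14.7447)/35.0000 = 0.70436; ln C = (Σln P − k·Σh)/n = 1.74917, so C = exp(1.74917) = 5.74982.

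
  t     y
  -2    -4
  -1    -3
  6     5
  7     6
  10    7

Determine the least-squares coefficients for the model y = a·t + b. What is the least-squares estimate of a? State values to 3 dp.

The normal equations are: 190·a + 20·b = 153;  20·a + 5·b = 11.
(Σt·t = 190, Σt = 20, Σ1 = 5, Σt·y = 153, Σy = 11.)
Determinant 190·5 − 20² = 550.
a = (153·5 − 20·11)/550 = 109/110; b = (190·11 − 20·153)/550 = -97/55.

a = 0.991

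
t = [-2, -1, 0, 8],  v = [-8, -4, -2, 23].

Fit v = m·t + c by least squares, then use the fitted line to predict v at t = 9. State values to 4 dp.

v̂ = 26.0558

Sums needed: Σt·t = 69, Σt = 5, Σ1 = 4.
And Σt·v = 204, Σv = 9.
So MᵀM·[m, c]ᵀ = Mᵀv: [[69, 5]; [5, 4]]·[m, c]ᵀ = [204, 9]ᵀ.
Eliminating c: 4·(row 1) − 5·(row 2) gives 251·m = 4·204 − 5·9 = 771, so m = 771/251.
Then c = (9 − 5·(771/251))/4 = -399/251.
At t = 9: v̂ = (771/251)·(9) + (-399/251)·(1) = 6540/251.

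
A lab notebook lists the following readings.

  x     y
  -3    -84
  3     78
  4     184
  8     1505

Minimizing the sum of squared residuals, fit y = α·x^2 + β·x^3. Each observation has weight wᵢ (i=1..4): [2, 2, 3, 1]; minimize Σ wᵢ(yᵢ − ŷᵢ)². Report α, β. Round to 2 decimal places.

α = -0.41, β = 2.99

Forming MᵀWM = [[5188, 35840]; [35840, 277348]] and MᵀWy = [105044, 814636]ᵀ gives MᵀWM·[α, β]ᵀ = MᵀWy.
Eliminating β: 277348·(row 1) − 35840·(row 2) gives 154375824·α = 277348·105044 − 35840·814636 = -62810928, so α = -1308561/3216163.
Then β = (814636 − 35840·(-1308561/3216163))/277348 = 9615721/3216163.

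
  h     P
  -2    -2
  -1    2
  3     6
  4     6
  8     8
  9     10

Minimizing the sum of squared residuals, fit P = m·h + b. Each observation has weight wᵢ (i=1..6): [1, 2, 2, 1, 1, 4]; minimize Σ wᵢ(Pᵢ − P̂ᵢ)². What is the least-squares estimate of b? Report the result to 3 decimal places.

Forming MᵀWM = [[428, 50]; [50, 11]] and MᵀWP = [484, 68]ᵀ gives MᵀWM·[m, b]ᵀ = MᵀWP.
Eliminating b: 11·(row 1) − 50·(row 2) gives 2208·m = 11·484 − 50·68 = 1924, so m = 481/552.
Then b = (68 − 50·(481/552))/11 = 613/276.

b = 2.221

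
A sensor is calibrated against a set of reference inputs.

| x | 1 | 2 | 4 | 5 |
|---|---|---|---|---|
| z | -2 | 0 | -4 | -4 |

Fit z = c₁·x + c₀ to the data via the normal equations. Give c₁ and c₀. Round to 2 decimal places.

c₁ = -0.80, c₀ = -0.10

Setting ∂/∂c₁ … = 0 gives: 46·c₁ + 12·c₀ = -38;  12·c₁ + 4·c₀ = -10.
(Σx·x = 46, Σx = 12, Σ1 = 4, Σx·z = -38, Σz = -10.)
det = 46·4 − 12² = 40.
c₁ = ((-38)·4 − 12·(-10))/40 = -4/5; c₀ = (46·(-10) − 12·(-38))/40 = -1/10.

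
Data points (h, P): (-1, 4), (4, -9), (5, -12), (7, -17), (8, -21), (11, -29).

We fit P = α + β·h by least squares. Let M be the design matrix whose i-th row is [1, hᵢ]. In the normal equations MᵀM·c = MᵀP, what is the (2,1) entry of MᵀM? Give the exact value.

Row 2 ↔ basis h, column 1 ↔ basis 1, so (MᵀM)_{2,1} = Σᵢ h = (-1)·(1) + (4)·(1) + (5)·(1) + (7)·(1) + (8)·(1) + (11)·(1) = 34.

34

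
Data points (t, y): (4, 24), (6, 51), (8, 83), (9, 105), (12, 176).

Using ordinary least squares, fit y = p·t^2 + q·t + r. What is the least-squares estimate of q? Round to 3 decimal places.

Compute the Gram sums: Σt^2·t^2 = 32945, Σt^2·t = 3249, Σt^2 = 341, Σt·t = 341, Σt = 39, Σ1 = 5.
Right-hand side: Σt^2·y = 41381, Σt·y = 4123, Σy = 439.
Normal equations: [[32945, 3249, 341]; [3249, 341, 39]; [341, 39, 5]]·[p, q, r]ᵀ = [41381, 4123, 439]ᵀ.
Row-reducing yields p = 11629/11739, q = 12241/3913, r = -6979/1677.

q = 3.128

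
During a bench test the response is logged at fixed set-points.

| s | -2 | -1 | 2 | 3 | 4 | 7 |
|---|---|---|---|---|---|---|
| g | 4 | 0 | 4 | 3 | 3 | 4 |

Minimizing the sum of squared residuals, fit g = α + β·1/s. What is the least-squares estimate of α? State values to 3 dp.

α = 3.085

Entries of MᵀM: Σ1 = 6, Σ1/s = -23/84, Σ1/s·1/s = 11953/7056.
Moment sums: Σg = 18, Σ1/s·g = 65/28.
Eliminating β: (11953/7056)·(row 1) − (-23/84)·(row 2) gives (71189/7056)·α = (11953/7056)·18 − (-23/84)·(65/28) = 10459/336, so α = 219639/71189.
Then β = ((65/28) − (-23/84)·(219639/71189))/(11953/7056) = 133056/71189.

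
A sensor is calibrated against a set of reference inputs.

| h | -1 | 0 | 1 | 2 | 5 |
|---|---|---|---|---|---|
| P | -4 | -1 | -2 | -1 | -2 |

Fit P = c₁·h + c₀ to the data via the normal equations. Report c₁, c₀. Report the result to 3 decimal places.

c₁ = 0.189, c₀ = -2.264

From the data, Σh·h = 31, Σh = 7, Σ1 = 5.
Moment sums: Σh·P = -10, ΣP = -10.
So MᵀM·[c₁, c₀]ᵀ = MᵀP: [[31, 7]; [7, 5]]·[c₁, c₀]ᵀ = [-10, -10]ᵀ.
Eliminating c₀: 5·(row 1) − 7·(row 2) gives 106·c₁ = 5·(-10) − 7·(-10) = 20, so c₁ = 10/53.
Then c₀ = ((-10) − 7·(10/53))/5 = -120/53.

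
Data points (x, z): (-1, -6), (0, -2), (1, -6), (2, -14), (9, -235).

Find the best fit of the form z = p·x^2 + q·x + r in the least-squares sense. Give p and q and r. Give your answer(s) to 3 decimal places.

p = -2.878, q = 0.089, r = -2.727

Entries of MᵀM: Σx^2·x^2 = 6579, Σx^2·x = 737, Σx^2 = 87, Σx·x = 87, Σx = 11, Σ1 = 5.
Right-hand side: Σx^2·z = -19103, Σx·z = -2143, Σz = -263.
Row-reducing yields p = -73433/25519, q = 2279/25519, r = -69579/25519.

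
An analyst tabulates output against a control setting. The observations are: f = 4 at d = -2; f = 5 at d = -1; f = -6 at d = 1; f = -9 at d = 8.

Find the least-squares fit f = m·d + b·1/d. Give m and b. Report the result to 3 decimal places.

m = -1.050, b = -4.381

Forming XᵀX = [[70, 4]; [4, 145/64]] and Xᵀf = [-91, -113/8]ᵀ gives XᵀX·[m, b]ᵀ = Xᵀf.
Determinant 70·(145/64) − 4² = 4563/32.
m = ((-91)·(145/64) − 4·(-113/8))/(4563/32) = -3193/3042; b = (70·(-113/8) − 4·(-91))/(4563/32) = -6664/1521.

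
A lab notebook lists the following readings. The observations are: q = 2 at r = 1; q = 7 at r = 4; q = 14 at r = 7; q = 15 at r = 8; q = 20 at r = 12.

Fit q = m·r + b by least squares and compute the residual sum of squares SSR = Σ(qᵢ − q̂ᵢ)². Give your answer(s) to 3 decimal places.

SSR = 4.058

Sums needed: Σr·r = 274, Σr = 32, Σ1 = 5.
For Aᵀq: Σr·q = 488, Σq = 58.
Normal equations: [[274, 32]; [32, 5]]·[m, b]ᵀ = [488, 58]ᵀ.
det = 274·5 − 32² = 346.
m = (488·5 − 32·58)/346 = 292/173; b = (274·58 − 32·488)/346 = 138/173.
Residuals: -84/173, -95/173, 240/173, 121/173, -182/173; SSR = 702/173.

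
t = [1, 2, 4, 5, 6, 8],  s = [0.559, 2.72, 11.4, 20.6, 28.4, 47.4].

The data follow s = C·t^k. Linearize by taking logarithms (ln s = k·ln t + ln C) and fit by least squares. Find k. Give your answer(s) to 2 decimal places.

k = 2.16

With ln sᵢ as the transformed response and ln tᵢ as the regressor:
Over the data: Σln t = 7.5601, Σ(ln t)² = 12.5270, Σln s = 13.0829, Σln t·ln s = 22.9560.
Normal system: [[12.5270, 7.5601]; [7.5601, 6]]·[k, ln C]ᵀ = [22.9560, 13.0829]ᵀ.
Solving (det = 18.0074): k = 2.15622, ln C = -0.53638.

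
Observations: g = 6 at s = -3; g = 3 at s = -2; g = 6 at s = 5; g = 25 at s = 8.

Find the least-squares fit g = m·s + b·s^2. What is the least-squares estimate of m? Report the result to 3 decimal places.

The normal equations are: 102·m + 602·b = 206;  602·m + 4818·b = 1816.
(Σs·s = 102, Σs·s^2 = 602, Σs^2·s^2 = 4818, Σs·g = 206, Σs^2·g = 1816.)
Eliminating b: 4818·(row 1) − 602·(row 2) gives 129032·m = 4818·206 − 602·1816 = -100724, so m = -25181/32258.
Then b = (1816 − 602·(-25181/32258))/4818 = 15305/32258.

m = -0.781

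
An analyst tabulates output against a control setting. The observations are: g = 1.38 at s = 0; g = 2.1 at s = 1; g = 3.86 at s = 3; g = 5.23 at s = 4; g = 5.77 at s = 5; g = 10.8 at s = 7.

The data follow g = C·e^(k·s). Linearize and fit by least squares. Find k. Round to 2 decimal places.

Taking logs, ln g = k·s + ln C, so regress ln g on s.
Σs = 20.0000, Σ(s)² = 100.0000, Σln g = 8.2013, Σs·ln g = 36.8318.
Equations: 100.0000·k + 20.0000·ln C = 36.8318;  20.0000·k + 6·ln C = 8.2013.
Slope k = (n·Σs·ln g − Σs·Σln g)/(n·Σ(s)² − (Σs)²) = (6·36.8318 − 20.0000·8.2013)/200.0000 = 0.28482; ln C = (Σln g − k·Σs)/n = 0.41748.

k = 0.28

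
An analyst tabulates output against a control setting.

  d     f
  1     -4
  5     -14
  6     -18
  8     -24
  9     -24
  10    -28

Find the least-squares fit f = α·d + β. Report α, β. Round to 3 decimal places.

Setting ∂/∂α … = 0 gives: 307·α + 39·β = -870;  39·α + 6·β = -112.
det = 307·6 − 39² = 321.
α = ((-870)·6 − 39·(-112))/321 = -284/107; β = (307·(-112) − 39·(-870))/321 = -454/321.

α = -2.654, β = -1.414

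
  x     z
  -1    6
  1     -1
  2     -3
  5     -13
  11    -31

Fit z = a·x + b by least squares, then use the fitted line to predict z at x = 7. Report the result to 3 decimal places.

From the data, Σx·x = 152, Σx = 18, Σ1 = 5.
And Σx·z = -419, Σz = -42.
Normal equations: [[152, 18]; [18, 5]]·[a, b]ᵀ = [-419, -42]ᵀ.
Eliminating b: 5·(row 1) − 18·(row 2) gives 436·a = 5·(-419) − 18·(-42) = -1339, so a = -1339/436.
Then b = ((-42) − 18·(-1339/436))/5 = 579/218.
At x = 7: ẑ = (-1339/436)·(7) + (579/218)·(1) = -8215/436.

ẑ = -18.842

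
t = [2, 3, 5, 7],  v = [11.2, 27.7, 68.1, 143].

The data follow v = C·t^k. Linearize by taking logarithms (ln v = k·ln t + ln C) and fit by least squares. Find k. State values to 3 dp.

With ln vᵢ as the transformed response and ln tᵢ as the regressor:
Σln t = 5.3471, Σ(ln t)² = 8.0643, Σln v = 14.9212, Σln t·ln v = 21.7742.
Normal system: [[8.0643, 5.3471]; [5.3471, 4]]·[k, ln C]ᵀ = [21.7742, 14.9212]ᵀ.
Slope k = (n·Σln t·ln v − Σln t·Σln v)/(n·Σ(ln t)² − (Σln t)²) = (4·21.7742 − 5.3471·14.9212)/3.6655 = 1.99475; ln C = (Σln v − k·Σln t)/n = 1.06375.

k = 1.995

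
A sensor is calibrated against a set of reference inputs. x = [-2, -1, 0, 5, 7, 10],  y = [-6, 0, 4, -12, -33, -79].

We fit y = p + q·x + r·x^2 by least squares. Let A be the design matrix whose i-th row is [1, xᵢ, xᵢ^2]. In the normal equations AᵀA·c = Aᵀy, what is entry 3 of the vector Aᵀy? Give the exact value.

-9841

Entry 3 ↔ basis x^2, so (Aᵀy)_{3} = Σᵢ (x^2)·yᵢ = (4)·(-6) + (1)·(0) + (0)·(4) + (25)·(-12) + (49)·(-33) + (100)·(-79) = -9841.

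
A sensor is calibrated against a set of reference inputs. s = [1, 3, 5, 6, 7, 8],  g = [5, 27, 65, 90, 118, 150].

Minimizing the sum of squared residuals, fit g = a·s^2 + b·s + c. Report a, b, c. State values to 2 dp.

a = 1.90, b = 3.63, c = -0.68

Setting ∂/∂a … = 0 gives: 8500·a + 1224·b + 184·c = 20495;  1224·a + 184·b + 30·c = 2977;  184·a + 30·b + 6·c = 455.
Solving the 3×3 system (Gaussian elimination) gives a = 13513/7100, b = 6443/1775, c = -2421/3550.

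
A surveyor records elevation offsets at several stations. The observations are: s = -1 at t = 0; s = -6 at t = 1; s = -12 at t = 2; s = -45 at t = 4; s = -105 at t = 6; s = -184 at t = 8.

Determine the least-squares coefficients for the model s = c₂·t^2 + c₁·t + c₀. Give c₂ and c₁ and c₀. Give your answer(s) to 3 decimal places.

Forming XᵀX = [[5665, 801, 121]; [801, 121, 21]; [121, 21, 6]] and Xᵀs = [-16330, -2312, -353]ᵀ gives XᵀX·[c₂, c₁, c₀]ᵀ = Xᵀs.
Inverting the 3×3 Gram matrix, [c₂, c₁, c₀]ᵀ = [-18691/6404, 17047/32020, -14708/8005]ᵀ.

c₂ = -2.919, c₁ = 0.532, c₀ = -1.837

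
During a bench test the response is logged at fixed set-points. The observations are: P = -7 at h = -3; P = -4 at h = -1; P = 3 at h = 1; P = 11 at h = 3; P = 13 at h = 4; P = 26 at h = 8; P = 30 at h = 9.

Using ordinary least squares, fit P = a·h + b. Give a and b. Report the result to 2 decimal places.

Normal-equation sums: Σh·h = 181, Σh = 21, Σ1 = 7.
And Σh·P = 591, ΣP = 72.
MᵀM·[a, b]ᵀ = MᵀP becomes [[181, 21]; [21, 7]]·[a, b]ᵀ = [591, 72]ᵀ.
Δ = 181·7 − 21² = 826.
a = (591·7 − 21·72)/826 = 375/118; b = (181·72 − 21·591)/826 = 621/826.

a = 3.18, b = 0.75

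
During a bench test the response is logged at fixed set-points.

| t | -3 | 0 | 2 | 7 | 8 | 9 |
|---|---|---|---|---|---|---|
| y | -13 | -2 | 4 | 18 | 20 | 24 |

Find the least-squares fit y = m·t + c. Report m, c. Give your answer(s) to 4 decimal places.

m = 2.9748, c = -2.9032

The normal equations are: 207·m + 23·c = 549;  23·m + 6·c = 51.
Determinant 207·6 − 23² = 713.
m = (549·6 − 23·51)/713 = 2121/713; c = (207·51 − 23·549)/713 = -90/31.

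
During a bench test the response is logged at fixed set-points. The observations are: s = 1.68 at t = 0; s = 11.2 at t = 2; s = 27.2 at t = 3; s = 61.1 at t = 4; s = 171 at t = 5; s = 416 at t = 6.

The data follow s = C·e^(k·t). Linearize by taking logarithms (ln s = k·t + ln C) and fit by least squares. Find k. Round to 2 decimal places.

k = 0.91

With ln sᵢ as the transformed response and tᵢ as the regressor:
Σt = 20.0000, Σ(t)² = 90.0000, Σln s = 21.5228, Σt·ln s = 93.0840.
Equations: 90.0000·k + 20.0000·ln C = 93.0840;  20.0000·k + 6·ln C = 21.5228.
Slope k = (n·Σt·ln s − Σt·Σln s)/(n·Σ(t)² − (Σt)²) = (6·93.0840 − 20.0000·21.5228)/140.0000 = 0.91463; ln C = (Σln s − k·Σt)/n = 0.53837.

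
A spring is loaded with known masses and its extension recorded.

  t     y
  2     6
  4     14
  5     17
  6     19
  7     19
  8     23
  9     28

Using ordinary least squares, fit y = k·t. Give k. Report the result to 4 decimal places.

With design matrix X, XᵀX = [[275]] and Xᵀy = [836]ᵀ.
Hence k = 836 / 275 ≈ 3.04.

k = 3.0400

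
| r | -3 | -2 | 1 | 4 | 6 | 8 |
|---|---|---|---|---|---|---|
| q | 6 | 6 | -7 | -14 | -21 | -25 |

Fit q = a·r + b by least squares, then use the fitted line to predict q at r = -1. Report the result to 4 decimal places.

q̂ = 0.7877

Forming XᵀX = [[130, 14]; [14, 6]] and Xᵀq = [-419, -55]ᵀ gives XᵀX·[a, b]ᵀ = Xᵀq.
det = 130·6 − 14² = 584.
a = ((-419)·6 − 14·(-55))/584 = -218/73; b = (130·(-55) − 14·(-419))/584 = -321/146.
At r = -1: q̂ = (-218/73)·(-1) + (-321/146)·(1) = 115/146.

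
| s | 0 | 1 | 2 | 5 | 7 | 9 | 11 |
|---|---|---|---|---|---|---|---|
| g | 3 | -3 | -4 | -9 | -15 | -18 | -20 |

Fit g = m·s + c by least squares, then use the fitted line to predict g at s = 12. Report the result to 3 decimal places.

ĝ = -23.495

From the data, Σs·s = 281, Σs = 35, Σ1 = 7.
For Xᵀg: Σs·g = -543, Σg = -66.
Normal equations: [[281, 35]; [35, 7]]·[m, c]ᵀ = [-543, -66]ᵀ.
Determinant 281·7 − 35² = 742.
m = ((-543)·7 − 35·(-66))/742 = -213/106; c = (281·(-66) − 35·(-543))/742 = 459/742.
At s = 12: ĝ = (-213/106)·(12) + (459/742)·(1) = -17433/742.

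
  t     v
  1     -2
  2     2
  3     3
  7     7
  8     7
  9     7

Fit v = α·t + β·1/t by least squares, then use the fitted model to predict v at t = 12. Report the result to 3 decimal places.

MᵀM·[α, β]ᵀ = Mᵀv reads: 208·α + 6·β = 179;  6·α + (358033/254016)·β = 191/72.
Δ = 208·(358033/254016) − 6² = 4082893/15876.
α = (179·(358033/254016) − 6·(191/72))/(4082893/15876) = 60044819/65326288; β = (208·(191/72) − 6·179)/(4082893/15876) = -8290800/4082893.
At t = 12: v̂ = (60044819/65326288)·(12) + (-8290800/4082893)·(1/12) = 177370857/16331572.

v̂ = 10.861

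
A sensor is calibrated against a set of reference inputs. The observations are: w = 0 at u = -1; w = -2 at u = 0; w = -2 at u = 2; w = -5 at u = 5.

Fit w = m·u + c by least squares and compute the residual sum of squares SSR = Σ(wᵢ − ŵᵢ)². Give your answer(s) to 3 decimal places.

The normal system MᵀM·[m, c]ᵀ = Mᵀw is [[30, 6]; [6, 4]]·[m, c]ᵀ = [-29, -9]ᵀ.
Determinant 30·4 − 6² = 84.
m = ((-29)·4 − 6·(-9))/84 = -31/42; c = (30·(-9) − 6·(-29))/84 = -8/7.
Residuals: 17/42, -6/7, 13/21, -1/6; SSR = 55/42.

SSR = 1.310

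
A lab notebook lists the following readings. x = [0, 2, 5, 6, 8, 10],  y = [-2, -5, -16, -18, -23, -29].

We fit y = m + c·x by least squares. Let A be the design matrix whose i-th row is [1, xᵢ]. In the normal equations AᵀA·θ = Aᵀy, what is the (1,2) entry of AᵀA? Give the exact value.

Row 1 ↔ basis 1, column 2 ↔ basis x, so (AᵀA)_{1,2} = Σᵢ x = (1)·(0) + (1)·(2) + (1)·(5) + (1)·(6) + (1)·(8) + (1)·(10) = 31.

31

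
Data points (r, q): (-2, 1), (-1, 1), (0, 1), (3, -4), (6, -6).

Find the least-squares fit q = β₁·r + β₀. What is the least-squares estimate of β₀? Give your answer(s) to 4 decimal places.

β₀ = -0.2056

The normal system MᵀM·[β₁, β₀]ᵀ = Mᵀq is [[50, 6]; [6, 5]]·[β₁, β₀]ᵀ = [-51, -7]ᵀ.
Δ = 50·5 − 6² = 214.
β₁ = ((-51)·5 − 6·(-7))/214 = -213/214; β₀ = (50·(-7) − 6·(-51))/214 = -22/107.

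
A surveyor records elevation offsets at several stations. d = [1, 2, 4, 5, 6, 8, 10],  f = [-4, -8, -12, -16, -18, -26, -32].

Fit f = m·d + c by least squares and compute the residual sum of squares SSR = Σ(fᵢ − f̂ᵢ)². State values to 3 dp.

Compute the Gram sums: Σd·d = 246, Σd = 36, Σ1 = 7.
Moment sums: Σd·f = -784, Σf = -116.
Determinant 246·7 − 36² = 426.
m = ((-784)·7 − 36·(-116))/426 = -656/213; c = (246·(-116) − 36·(-784))/426 = -52/71.
Residuals: -40/213, -236/213, 224/213, 28/213, 86/71, -134/213, -100/213; SSR = 952/213.

SSR = 4.469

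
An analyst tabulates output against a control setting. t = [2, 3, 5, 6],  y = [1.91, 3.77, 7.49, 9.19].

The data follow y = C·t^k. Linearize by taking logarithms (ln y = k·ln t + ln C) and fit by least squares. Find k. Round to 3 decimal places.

k = 1.427

Linearized form: ln y = k·ln t + ln C. From the 4 transformed points,
Σln t = 5.1930, Σ(ln t)² = 7.4881, Σln y = 6.2059, Σln t·ln y = 9.1215.
Equations: 7.4881·k + 5.1930·ln C = 9.1215;  5.1930·k + 4·ln C = 6.2059.
Solving (det = 2.9856): k = 1.42663, ln C = -0.30064.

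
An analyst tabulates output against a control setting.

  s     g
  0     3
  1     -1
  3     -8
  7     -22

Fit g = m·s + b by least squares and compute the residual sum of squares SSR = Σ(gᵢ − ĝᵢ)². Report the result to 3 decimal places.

SSR = 0.122

Sums needed: Σs·s = 59, Σs = 11, Σ1 = 4.
Right-hand side: Σs·g = -179, Σg = -28.
Normal equations: [[59, 11]; [11, 4]]·[m, b]ᵀ = [-179, -28]ᵀ.
Determinant 59·4 − 11² = 115.
m = ((-179)·4 − 11·(-28))/115 = -408/115; b = (59·(-28) − 11·(-179))/115 = 317/115.
Residuals: 28/115, -24/115, -13/115, 9/115; SSR = 14/115.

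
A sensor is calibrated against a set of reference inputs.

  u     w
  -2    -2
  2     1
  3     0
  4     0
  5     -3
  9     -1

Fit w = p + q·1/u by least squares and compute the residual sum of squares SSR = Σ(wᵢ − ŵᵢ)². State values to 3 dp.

SSR = 6.861

Entries of XᵀX: Σ1 = 6, Σ1/u = 161/180, Σ1/u·1/u = 23521/32400.
Moment sums: Σw = -5, Σ1/u·w = 71/90.
Normal equations: [[6, 161/180]; [161/180, 23521/32400]]·[p, q]ᵀ = [-5, 71/90]ᵀ.
Eliminating q: (23521/32400)·(row 1) − (161/180)·(row 2) gives (23041/6480)·p = (23521/32400)·(-5) − (161/180)·(71/90) = -140467/32400, so p = -140467/115205.
Then q = ((71/90) − (161/180)·(-140467/115205))/(23521/32400) = 59652/23041.
Residuals: 59187/115205, 106542/115205, 41047/115205, 65902/115205, -52960/23041, -7878/115205; SSR = 790446/115205.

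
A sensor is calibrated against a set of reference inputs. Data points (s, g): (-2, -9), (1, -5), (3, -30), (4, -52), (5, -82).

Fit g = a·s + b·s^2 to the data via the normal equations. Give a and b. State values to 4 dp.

a = -1.2857, b = -2.9870

Setting ∂/∂a … = 0 gives: 55·a + 209·b = -695;  209·a + 979·b = -3193.
(Σs·s = 55, Σs·s^2 = 209, Σs^2·s^2 = 979, Σs·g = -695, Σs^2·g = -3193.)
Eliminating b: 979·(row 1) − 209·(row 2) gives 10164·a = 979·(-695) − 209·(-3193) = -13068, so a = -9/7.
Then b = ((-3193) − 209·(-9/7))/979 = -230/77.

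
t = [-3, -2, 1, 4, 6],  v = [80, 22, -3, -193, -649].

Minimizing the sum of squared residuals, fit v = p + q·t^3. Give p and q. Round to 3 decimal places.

p = -1.011, q = -3.000

Forming AᵀA = [[5, 246]; [246, 51546]] and Aᵀv = [-743, -154875]ᵀ gives AᵀA·[p, q]ᵀ = Aᵀv.
det = 5·51546 − 246² = 197214.
p = ((-743)·51546 − 246·(-154875))/197214 = -33238/32869; q = (5·(-154875) − 246·(-743))/197214 = -197199/65738.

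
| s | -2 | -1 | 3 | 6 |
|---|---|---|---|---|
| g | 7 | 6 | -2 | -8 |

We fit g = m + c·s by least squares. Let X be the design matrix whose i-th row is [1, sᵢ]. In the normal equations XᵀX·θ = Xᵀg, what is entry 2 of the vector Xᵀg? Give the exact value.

Entry 2 ↔ basis s, so (Xᵀg)_{2} = Σᵢ (s)·gᵢ = (-2)·(7) + (-1)·(6) + (3)·(-2) + (6)·(-8) = -74.

-74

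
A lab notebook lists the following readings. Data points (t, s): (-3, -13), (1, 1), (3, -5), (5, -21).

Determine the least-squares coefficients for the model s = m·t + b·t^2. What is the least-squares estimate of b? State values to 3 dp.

b = -1.070

Normal-equation sums: Σt·t = 44, Σt·t^2 = 126, Σt^2·t^2 = 788.
Right-hand side: Σt·s = -80, Σt^2·s = -686.
Normal equations: [[44, 126]; [126, 788]]·[m, b]ᵀ = [-80, -686]ᵀ.
Δ = 44·788 − 126² = 18796.
m = ((-80)·788 − 126·(-686))/18796 = 5849/4699; b = (44·(-686) − 126·(-80))/18796 = -5026/4699.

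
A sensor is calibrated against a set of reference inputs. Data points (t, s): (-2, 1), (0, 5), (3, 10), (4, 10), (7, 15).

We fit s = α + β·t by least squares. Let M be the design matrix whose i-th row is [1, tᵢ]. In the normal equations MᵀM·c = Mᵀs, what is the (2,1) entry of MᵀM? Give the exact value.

Row 2 ↔ basis t, column 1 ↔ basis 1, so (MᵀM)_{2,1} = Σᵢ t = (-2)·(1) + (0)·(1) + (3)·(1) + (4)·(1) + (7)·(1) = 12.

12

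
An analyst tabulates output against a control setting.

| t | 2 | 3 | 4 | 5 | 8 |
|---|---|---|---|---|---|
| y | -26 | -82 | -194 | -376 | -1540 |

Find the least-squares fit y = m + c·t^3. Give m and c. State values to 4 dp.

Setting ∂/∂m … = 0 gives: 5·m + 736·c = -2218;  736·m + 282658·c = -850318.
Δ = 5·282658 − 736² = 871594.
m = ((-2218)·282658 − 736·(-850318))/871594 = -550698/435797; c = (5·(-850318) − 736·(-2218))/871594 = -1309571/435797.

m = -1.2637, c = -3.0050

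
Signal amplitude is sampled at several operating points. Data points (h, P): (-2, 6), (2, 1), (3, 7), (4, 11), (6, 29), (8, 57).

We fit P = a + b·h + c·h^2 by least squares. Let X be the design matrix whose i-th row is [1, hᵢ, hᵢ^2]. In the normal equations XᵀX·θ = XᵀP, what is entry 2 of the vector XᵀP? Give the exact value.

685

Entry 2 ↔ basis h, so (XᵀP)_{2} = Σᵢ (h)·Pᵢ = (-2)·(6) + (2)·(1) + (3)·(7) + (4)·(11) + (6)·(29) + (8)·(57) = 685.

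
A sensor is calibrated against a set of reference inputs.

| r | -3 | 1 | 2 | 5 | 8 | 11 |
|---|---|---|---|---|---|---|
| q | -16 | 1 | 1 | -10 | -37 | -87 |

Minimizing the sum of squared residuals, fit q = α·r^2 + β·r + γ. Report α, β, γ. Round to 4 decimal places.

α = -0.9610, β = 2.7570, γ = 0.1827

The normal equations are: 19460·α + 1950·β + 224·γ = -13284;  1950·α + 224·β + 24·γ = -1252;  224·α + 24·β + 6·γ = -148.
Inverting the 3×3 Gram matrix, [α, β, γ]ᵀ = [-223102/232157, 640046/232157, 42418/232157]ᵀ.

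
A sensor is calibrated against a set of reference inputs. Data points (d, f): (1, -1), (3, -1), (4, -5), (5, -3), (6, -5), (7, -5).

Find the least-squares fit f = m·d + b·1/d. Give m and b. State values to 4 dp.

m = -0.7584, b = -0.1431

Compute the Gram sums: Σd·d = 136, Σd·1/d = 6, Σ1/d·1/d = 222581/176400.
For Aᵀf: Σd·f = -104, Σ1/d·f = -1987/420.
So AᵀA·[m, b]ᵀ = Aᵀf: [[136, 6]; [6, 222581/176400]]·[m, b]ᵀ = [-104, -1987/420]ᵀ.
Determinant 136·(222581/176400) − 6² = 2990077/22050.
m = ((-104)·(222581/176400) − 6·(-1987/420))/(2990077/22050) = -2267648/2990077; b = (136·(-1987/420) − 6·(-104))/(2990077/22050) = -427980/2990077.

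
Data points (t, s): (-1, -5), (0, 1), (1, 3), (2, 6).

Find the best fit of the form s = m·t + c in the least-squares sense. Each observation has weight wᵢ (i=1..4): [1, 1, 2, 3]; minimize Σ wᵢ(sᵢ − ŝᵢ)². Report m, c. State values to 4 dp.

Entries of MᵀWM: Σwᵢ·t·t = 15, Σwᵢ·t = 7, Σwᵢ·1 = 7.
Moment sums: Σwᵢ·t·s = 47, Σwᵢ·s = 20.
Normal equations: [[15, 7]; [7, 7]]·[m, c]ᵀ = [47, 20]ᵀ.
Determinant 15·7 − 7² = 56.
m = (47·7 − 7·20)/56 = 27/8; c = (15·20 − 7·47)/56 = -29/56.

m = 3.3750, c = -0.5179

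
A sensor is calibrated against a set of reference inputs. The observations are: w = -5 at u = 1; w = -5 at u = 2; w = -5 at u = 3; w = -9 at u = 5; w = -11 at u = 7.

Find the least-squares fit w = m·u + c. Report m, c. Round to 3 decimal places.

The normal equations are: 88·m + 18·c = -152;  18·m + 5·c = -35.
Determinant 88·5 − 18² = 116.
m = ((-152)·5 − 18·(-35))/116 = -65/58; c = (88·(-35) − 18·(-152))/116 = -86/29.

m = -1.121, c = -2.966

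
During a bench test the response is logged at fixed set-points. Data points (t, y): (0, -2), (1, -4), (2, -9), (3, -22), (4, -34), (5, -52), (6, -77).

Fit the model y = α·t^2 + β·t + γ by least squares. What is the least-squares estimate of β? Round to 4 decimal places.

β = 0.3571

With design matrix X, XᵀX = [[2275, 441, 91]; [441, 91, 21]; [91, 21, 7]] and Xᵀy = [-4854, -946, -200]ᵀ.
Inverting the 3×3 Gram matrix, [α, β, γ]ᵀ = [-89/42, 5/14, -44/21]ᵀ.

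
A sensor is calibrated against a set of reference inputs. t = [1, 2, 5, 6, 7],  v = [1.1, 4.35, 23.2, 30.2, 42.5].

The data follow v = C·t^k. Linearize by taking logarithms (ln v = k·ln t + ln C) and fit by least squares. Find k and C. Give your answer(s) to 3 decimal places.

Linearized form: ln v = k·ln t + ln C. From the 5 transformed points,
Σln t = 6.0403, Σ(ln t)² = 10.0677, Σln v = 11.8670, Σln t·ln v = 19.4816.
Equations: 10.0677·k + 6.0403·ln C = 19.4816;  6.0403·k + 5·ln C = 11.8670.
Solving (det = 13.8539): k = 1.85712, ln C = 0.12990, so C = exp(0.12990) = 1.13871.

k = 1.857, C = 1.139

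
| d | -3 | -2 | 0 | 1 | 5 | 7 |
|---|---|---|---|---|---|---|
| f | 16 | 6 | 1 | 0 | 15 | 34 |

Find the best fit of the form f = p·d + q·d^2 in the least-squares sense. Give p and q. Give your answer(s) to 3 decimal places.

p = -1.945, q = 0.977

The normal equations are: 88·p + 434·q = 253;  434·p + 3124·q = 2209.
(Σd·d = 88, Σd·d^2 = 434, Σd^2·d^2 = 3124, Σd·f = 253, Σd^2·f = 2209.)
det = 88·3124 − 434² = 86556.
p = (253·3124 − 434·2209)/86556 = -84167/43278; q = (88·2209 − 434·253)/86556 = 42295/43278.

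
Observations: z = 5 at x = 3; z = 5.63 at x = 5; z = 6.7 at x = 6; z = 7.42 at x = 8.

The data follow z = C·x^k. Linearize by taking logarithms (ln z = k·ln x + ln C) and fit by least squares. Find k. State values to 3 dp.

k = 0.412

Let Y = ln z. Fitting Y = k·ln x + ln C by least squares:
Σln x = 6.5793, Σ(ln x)² = 11.3317, Σln z = 7.2438, Σln x·ln z = 12.1251.
Equations: 11.3317·k + 6.5793·ln C = 12.1251;  6.5793·k + 4·ln C = 7.2438.
Slope k = (n·Σln x·ln z − Σln x·Σln z)/(n·Σ(ln x)² − (Σln x)²) = (4·12.1251 − 6.5793·7.2438)/2.0403 = 0.41243; ln C = (Σln z − k·Σln x)/n = 1.13258.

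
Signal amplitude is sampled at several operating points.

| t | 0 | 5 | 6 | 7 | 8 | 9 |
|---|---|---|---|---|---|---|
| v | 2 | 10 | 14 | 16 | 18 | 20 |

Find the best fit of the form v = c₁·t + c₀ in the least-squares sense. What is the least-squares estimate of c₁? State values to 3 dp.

c₁ = 2.033

Setting ∂/∂c₁ … = 0 gives: 255·c₁ + 35·c₀ = 570;  35·c₁ + 6·c₀ = 80.
Δ = 255·6 − 35² = 305.
c₁ = (570·6 − 35·80)/305 = 124/61; c₀ = (255·80 − 35·570)/305 = 90/61.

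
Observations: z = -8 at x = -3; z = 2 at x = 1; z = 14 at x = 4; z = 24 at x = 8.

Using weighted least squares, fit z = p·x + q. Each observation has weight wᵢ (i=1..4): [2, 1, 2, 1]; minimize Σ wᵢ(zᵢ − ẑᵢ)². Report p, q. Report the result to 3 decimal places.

Compute the Gram sums: Σwᵢ·x·x = 115, Σwᵢ·x = 11, Σwᵢ·1 = 6.
Right-hand side: Σwᵢ·x·z = 354, Σwᵢ·z = 38.
MᵀWM·[p, q]ᵀ = MᵀWz becomes [[115, 11]; [11, 6]]·[p, q]ᵀ = [354, 38]ᵀ.
det = 115·6 − 11² = 569.
p = (354·6 − 11·38)/569 = 1706/569; q = (115·38 − 11·354)/569 = 476/569.

p = 2.998, q = 0.837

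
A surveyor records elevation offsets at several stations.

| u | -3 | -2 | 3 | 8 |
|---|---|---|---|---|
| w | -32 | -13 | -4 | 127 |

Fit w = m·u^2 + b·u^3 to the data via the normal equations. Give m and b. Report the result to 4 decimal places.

The normal system XᵀX·[m, b]ᵀ = Xᵀw is [[4274, 32736]; [32736, 263666]]·[m, b]ᵀ = [7752, 65884]ᵀ.
Eliminating b: 263666·(row 1) − 32736·(row 2) gives 55262788·m = 263666·7752 − 32736·65884 = -112839792, so m = -28209948/13815697.
Then b = (65884 − 32736·(-28209948/13815697))/263666 = 6954686/13815697.

m = -2.0419, b = 0.5034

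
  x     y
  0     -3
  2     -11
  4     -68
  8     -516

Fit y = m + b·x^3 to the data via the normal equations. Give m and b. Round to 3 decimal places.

m = -3.271, b = -1.002

Normal-equation sums: Σ1 = 4, Σx^3 = 584, Σx^3·x^3 = 266304.
Moment sums: Σy = -598, Σx^3·y = -268632.
So AᵀA·[m, b]ᵀ = Aᵀy: [[4, 584]; [584, 266304]]·[m, b]ᵀ = [-598, -268632]ᵀ.
Δ = 4·266304 − 584² = 724160.
m = ((-598)·266304 − 584·(-268632))/724160 = -507/155; b = (4·(-268632) − 584·(-598))/724160 = -45331/45260.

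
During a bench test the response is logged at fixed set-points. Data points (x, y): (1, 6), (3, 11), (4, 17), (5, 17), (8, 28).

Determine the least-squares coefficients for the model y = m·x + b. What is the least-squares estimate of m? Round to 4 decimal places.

Sums needed: Σx·x = 115, Σx = 21, Σ1 = 5.
And Σx·y = 416, Σy = 79.
Eliminating b: 5·(row 1) − 21·(row 2) gives 134·m = 5·416 − 21·79 = 421, so m = 421/134.
Then b = (79 − 21·(421/134))/5 = 349/134.

m = 3.1418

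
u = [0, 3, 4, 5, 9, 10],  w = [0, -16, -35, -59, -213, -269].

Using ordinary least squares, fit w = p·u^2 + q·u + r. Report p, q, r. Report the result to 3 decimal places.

p = -3.029, q = 3.460, r = 0.079

Forming AᵀA = [[17523, 1945, 231]; [1945, 231, 31]; [231, 31, 6]] and Aᵀw = [-46332, -5090, -592]ᵀ gives AᵀA·[p, q, r]ᵀ = Aᵀw.
Row-reducing yields p = -422609/139512, q = 160919/46504, r = 5509/69756.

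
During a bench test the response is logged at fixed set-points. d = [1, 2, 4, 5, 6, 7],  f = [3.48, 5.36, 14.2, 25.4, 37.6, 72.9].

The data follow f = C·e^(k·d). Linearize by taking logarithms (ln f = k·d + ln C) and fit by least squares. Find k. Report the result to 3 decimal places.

Taking logs, ln f = k·d + ln C, so regress ln f on d.
Over the data: Σd = 25.0000, Σ(d)² = 131.0000, Σln f = 16.7301, Σd·ln f = 83.1773.
Normal system: [[131.0000, 25.0000]; [25.0000, 6]]·[k, ln C]ᵀ = [83.1773, 16.7301]ᵀ.
Slope k = (n·Σd·ln f − Σd·Σln f)/(n·Σ(d)² − (Σd)²) = (6·83.1773 − 25.0000·16.7301)/161.0000 = 0.50194; ln C = (Σln f − k·Σd)/n = 0.69694.

k = 0.502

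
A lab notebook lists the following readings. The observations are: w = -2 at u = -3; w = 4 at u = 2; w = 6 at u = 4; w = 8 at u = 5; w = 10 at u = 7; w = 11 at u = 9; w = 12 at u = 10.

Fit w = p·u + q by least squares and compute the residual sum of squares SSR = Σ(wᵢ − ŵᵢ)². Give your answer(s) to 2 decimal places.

SSR = 1.99

Entries of MᵀM: Σu·u = 284, Σu = 34, Σ1 = 7.
Right-hand side: Σu·w = 367, Σw = 49.
Normal equations: [[284, 34]; [34, 7]]·[p, q]ᵀ = [367, 49]ᵀ.
Δ = 284·7 − 34² = 832.
p = (367·7 − 34·49)/832 = 903/832; q = (284·49 − 34·367)/832 = 719/416.
Residuals: -393/832, 21/208, -29/416, 703/832, 561/832, -413/832, -121/208; SSR = 1657/832.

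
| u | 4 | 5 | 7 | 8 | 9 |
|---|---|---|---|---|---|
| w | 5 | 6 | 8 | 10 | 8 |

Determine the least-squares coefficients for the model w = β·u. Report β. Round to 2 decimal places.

β = 1.10

From the data, Σu·u = 235.
For Aᵀw: Σu·w = 258.
β = 258/235 = 1.09787.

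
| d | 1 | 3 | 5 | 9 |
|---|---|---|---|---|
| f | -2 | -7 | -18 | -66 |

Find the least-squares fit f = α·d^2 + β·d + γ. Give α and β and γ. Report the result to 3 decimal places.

Normal-equation sums: Σd^2·d^2 = 7268, Σd^2·d = 882, Σd^2 = 116, Σd·d = 116, Σd = 18, Σ1 = 4.
Moment sums: Σd^2·f = -5861, Σd·f = -707, Σf = -93.
Normal equations: [[7268, 882, 116]; [882, 116, 18]; [116, 18, 4]]·[α, β, γ]ᵀ = [-5861, -707, -93]ᵀ.
Solving the 3×3 system (Gaussian elimination) gives α = -43/44, β = 199/110, γ = -61/20.

α = -0.977, β = 1.809, γ = -3.050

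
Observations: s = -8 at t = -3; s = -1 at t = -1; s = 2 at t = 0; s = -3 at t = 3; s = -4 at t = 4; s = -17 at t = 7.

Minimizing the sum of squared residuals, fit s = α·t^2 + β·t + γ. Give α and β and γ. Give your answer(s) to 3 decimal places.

α = -0.501, β = 0.978, γ = 0.213

Forming XᵀX = [[2820, 406, 84]; [406, 84, 10]; [84, 10, 6]] and Xᵀs = [-997, -119, -31]ᵀ gives XᵀX·[α, β, γ]ᵀ = Xᵀs.
Solving the 3×3 system (Gaussian elimination) gives α = -9999/19970, β = 19531/19970, γ = 2128/9985.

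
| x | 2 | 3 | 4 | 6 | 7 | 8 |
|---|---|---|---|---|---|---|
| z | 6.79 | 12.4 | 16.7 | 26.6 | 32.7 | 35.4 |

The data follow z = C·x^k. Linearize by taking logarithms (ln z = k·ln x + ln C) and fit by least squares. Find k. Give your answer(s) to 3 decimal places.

k = 1.188

Taking logs, ln z = k·ln x + ln C, so regress ln z on ln x.
XᵀX = [[14.9303, 8.9952]; [8.9952, 6]], rhs = [28.0781, 17.5836]ᵀ  (here Σln x = 8.9952, Σ(ln x)² = 14.9303, Σln z = 17.5836, Σln x·ln z = 28.0781).
Δ = 14.9303·6 − (8.9952)² = 8.6686; k = (28.0781·6 − 8.9952·17.5836)/8.6686 = 1.18842, ln C = (14.9303·17.5836 − 8.9952·28.0781)/8.6686 = 1.14893.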